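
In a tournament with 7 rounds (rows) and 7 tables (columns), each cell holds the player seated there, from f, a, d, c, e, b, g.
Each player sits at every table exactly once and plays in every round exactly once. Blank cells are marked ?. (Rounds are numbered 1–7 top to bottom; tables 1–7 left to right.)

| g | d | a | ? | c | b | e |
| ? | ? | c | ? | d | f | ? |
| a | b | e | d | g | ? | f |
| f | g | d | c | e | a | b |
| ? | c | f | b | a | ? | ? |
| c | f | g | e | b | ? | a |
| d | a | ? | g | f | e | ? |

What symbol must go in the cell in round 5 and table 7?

Round 1, table 4: round 1 has {a, d, c, e, b, g} and table 4 has {d, c, e, b, g}, leaving only f.
Round 2, table 2: round 2 has {f, d, c} and table 2 has {f, a, d, c, b, g}, leaving only e.
Round 2, table 1: round 2 has {f, d, c, e} and table 1 has {f, a, d, c, g}, leaving only b.
Round 2, table 4: round 2 has {f, d, c, e, b} and table 4 has {f, d, c, e, b, g}, leaving only a.
Round 2, table 7: round 2 has {f, a, d, c, e, b} and table 7 has {f, a, e, b}, leaving only g.
Round 5 already has {f, a, c, b} and table 7 already has {f, a, e, b, g}, so round 5, table 7 must be d.

d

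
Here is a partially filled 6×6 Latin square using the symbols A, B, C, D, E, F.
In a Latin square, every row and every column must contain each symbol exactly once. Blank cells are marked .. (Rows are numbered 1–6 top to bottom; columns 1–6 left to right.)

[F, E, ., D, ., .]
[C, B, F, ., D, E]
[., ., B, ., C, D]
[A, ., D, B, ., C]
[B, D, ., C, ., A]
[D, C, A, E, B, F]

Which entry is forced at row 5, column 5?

Row 1, column 3: row 1 has {D, E, F} and column 3 has {A, B, D, F}, leaving only C.
Row 1, column 5: row 1 has {C, D, E, F} and column 5 has {B, C, D}, leaving only A.
Row 1, column 6: row 1 has {A, C, D, E, F} and column 6 has {A, C, D, E, F}, leaving only B.
Row 2, column 4: row 2 has {B, C, D, E, F} and column 4 has {B, C, D, E}, leaving only A.
Row 3, column 1: row 3 has {B, C, D} and column 1 has {A, B, C, D, F}, leaving only E.
Row 3, column 4: row 3 has {B, C, D, E} and column 4 has {A, B, C, D, E}, leaving only F.
Row 3, column 2: row 3 has {B, C, D, E, F} and column 2 has {B, C, D, E}, leaving only A.
Row 4, column 2: row 4 has {A, B, C, D} and column 2 has {A, B, C, D, E}, leaving only F.
Row 4, column 5: row 4 has {A, B, C, D, F} and column 5 has {A, B, C, D}, leaving only E.
Row 5 already has {A, B, C, D} and column 5 already has {A, B, C, D, E}, so row 5, column 5 must be F.

F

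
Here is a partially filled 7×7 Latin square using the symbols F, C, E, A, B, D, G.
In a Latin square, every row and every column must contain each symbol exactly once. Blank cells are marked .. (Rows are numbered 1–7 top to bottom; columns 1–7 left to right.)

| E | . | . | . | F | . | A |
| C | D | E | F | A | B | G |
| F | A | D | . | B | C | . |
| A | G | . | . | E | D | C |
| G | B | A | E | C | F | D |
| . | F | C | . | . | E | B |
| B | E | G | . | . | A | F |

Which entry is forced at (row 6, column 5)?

G

Row 1, column 2: row 1 has {F, E, A} and column 2 has {F, E, A, B, D, G}, leaving only C.
Row 1, column 3: row 1 has {F, C, E, A} and column 3 has {C, E, A, D, G}, leaving only B.
Row 1, column 6: row 1 has {F, C, E, A, B} and column 6 has {F, C, E, A, B, D}, leaving only G.
Row 1, column 4: row 1 has {F, C, E, A, B, G} and column 4 has {F, E}, leaving only D.
Row 3, column 4: row 3 has {F, C, A, B, D} and column 4 has {F, E, D}, leaving only G.
Row 3, column 7: row 3 has {F, C, A, B, D, G} and column 7 has {F, C, A, B, D, G}, leaving only E.
Row 4, column 3: row 4 has {C, E, A, D, G} and column 3 has {C, E, A, B, D, G}, leaving only F.
Row 4, column 4: row 4 has {F, C, E, A, D, G} and column 4 has {F, E, D, G}, leaving only B.
Row 6, column 1: row 6 has {F, C, E, B} and column 1 has {F, C, E, A, B, G}, leaving only D.
Row 6 already has {F, C, E, B, D} and column 5 already has {F, C, E, A, B}, so row 6, column 5 must be G.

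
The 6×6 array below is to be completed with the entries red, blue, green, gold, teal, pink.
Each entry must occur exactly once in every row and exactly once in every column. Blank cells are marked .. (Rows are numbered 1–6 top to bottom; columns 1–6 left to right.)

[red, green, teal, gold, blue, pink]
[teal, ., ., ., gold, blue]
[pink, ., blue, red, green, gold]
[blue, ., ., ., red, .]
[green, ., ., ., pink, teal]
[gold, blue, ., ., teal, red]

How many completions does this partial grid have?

3

Row 2, column 2: eliminating its row and column leaves {red, pink}.
Row 2, column 3: eliminating its row and column leaves {red, green, pink}.
Row 2, column 4: eliminating its row and column leaves {green, pink}.
Row 3, column 2: eliminating its row and column leaves {teal}.
Row 4, column 2: eliminating its row and column leaves {gold, teal, pink}.
Row 4, column 3: eliminating its row and column leaves {green, gold, pink}.
Row 4, column 4: eliminating its row and column leaves {green, teal, pink}.
Row 4, column 6: eliminating its row and column leaves {green}.
Row 5, column 2: eliminating its row and column leaves {red, gold}.
Row 5, column 3: eliminating its row and column leaves {red, gold}.
Row 5, column 4: eliminating its row and column leaves {blue}.
Row 6, column 3: eliminating its row and column leaves {green, pink}.
Row 6, column 4: eliminating its row and column leaves {green, pink}.
Enumerating the assignments across these blanks that avoid any row or column repeat gives 3 completions.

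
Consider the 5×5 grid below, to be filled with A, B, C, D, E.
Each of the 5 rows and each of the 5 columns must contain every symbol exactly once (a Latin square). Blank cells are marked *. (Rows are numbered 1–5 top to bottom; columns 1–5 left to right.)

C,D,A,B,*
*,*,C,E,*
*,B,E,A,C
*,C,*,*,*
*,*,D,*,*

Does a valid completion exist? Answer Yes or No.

Yes

No row or column among the givens repeats a symbol, and propagating forced cells runs into no contradiction.
One valid completion exists (for instance, C D A B E / B A C E D / D B E A C / E C B D A / A E D C B).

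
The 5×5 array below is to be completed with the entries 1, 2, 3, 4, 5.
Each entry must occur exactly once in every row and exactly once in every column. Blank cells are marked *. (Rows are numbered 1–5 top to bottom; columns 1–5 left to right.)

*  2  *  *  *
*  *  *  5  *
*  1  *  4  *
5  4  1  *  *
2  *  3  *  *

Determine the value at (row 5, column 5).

Row 2, column 2: row 2 has {5} and column 2 has {1, 2, 4}, leaving only 3.
Row 3, column 1: row 3 has {1, 4} and column 1 has {2, 5}, leaving only 3.
Row 5, column 2: row 5 has {2, 3} and column 2 has {1, 2, 3, 4}, leaving only 5.
Row 5, column 4: row 5 has {2, 3, 5} and column 4 has {4, 5}, leaving only 1.
Row 5 already has {1, 2, 3, 5} and column 5 already has {}, so row 5, column 5 must be 4.

4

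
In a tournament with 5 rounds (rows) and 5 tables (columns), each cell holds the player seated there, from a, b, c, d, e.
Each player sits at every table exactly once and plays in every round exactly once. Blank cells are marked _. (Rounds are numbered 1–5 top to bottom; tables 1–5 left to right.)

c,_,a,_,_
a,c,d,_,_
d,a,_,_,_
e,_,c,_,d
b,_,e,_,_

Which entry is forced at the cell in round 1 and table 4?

d

Round 3, table 3: round 3 has {a, d} and table 3 has {a, c, d, e}, leaving only b.
Round 4, table 2: round 4 has {c, d, e} and table 2 has {a, c}, leaving only b.
Round 4, table 4: round 4 has {b, c, d, e} and table 4 has {}, leaving only a.
Round 5, table 2: round 5 has {b, e} and table 2 has {a, b, c}, leaving only d.
Round 1, table 2: round 1 has {a, c} and table 2 has {a, b, c, d}, leaving only e.
Round 1, table 5: round 1 has {a, c, e} and table 5 has {d}, leaving only b.
Round 1 already has {a, b, c, e} and table 4 already has {a}, so round 1, table 4 must be d.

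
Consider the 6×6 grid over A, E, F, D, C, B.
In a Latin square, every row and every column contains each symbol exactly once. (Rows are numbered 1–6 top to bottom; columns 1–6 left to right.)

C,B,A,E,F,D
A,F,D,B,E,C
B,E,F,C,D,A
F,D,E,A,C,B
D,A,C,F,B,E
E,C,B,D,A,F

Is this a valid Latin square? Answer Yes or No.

Each row is a permutation of the 6 symbols, and so is each column.

Yes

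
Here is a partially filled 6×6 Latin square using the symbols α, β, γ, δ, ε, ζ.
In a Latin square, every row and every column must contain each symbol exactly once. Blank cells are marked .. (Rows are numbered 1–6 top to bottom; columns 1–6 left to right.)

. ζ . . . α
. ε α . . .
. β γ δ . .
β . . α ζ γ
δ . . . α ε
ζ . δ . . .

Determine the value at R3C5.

Row 3 already has {β, γ, δ} and column 5 already has {α, ζ}, so row 3, column 5 must be ε.

ε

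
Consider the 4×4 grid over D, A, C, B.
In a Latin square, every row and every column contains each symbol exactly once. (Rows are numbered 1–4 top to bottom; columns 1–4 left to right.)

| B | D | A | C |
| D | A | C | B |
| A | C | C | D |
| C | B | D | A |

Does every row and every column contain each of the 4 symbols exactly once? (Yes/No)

Row 3 contains C twice (at columns 2 and 3), so it is not a permutation.

No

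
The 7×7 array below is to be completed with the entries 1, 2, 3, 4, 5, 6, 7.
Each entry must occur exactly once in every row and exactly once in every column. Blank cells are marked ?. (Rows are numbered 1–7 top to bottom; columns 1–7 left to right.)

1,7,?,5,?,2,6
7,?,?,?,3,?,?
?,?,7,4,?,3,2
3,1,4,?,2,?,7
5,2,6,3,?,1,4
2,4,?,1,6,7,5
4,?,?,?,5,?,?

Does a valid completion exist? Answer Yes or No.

Row 1, column 3: row 1 has {1, 2, 5, 6, 7} and column 3 has {4, 6, 7}, so it must be 3.
Now row 6, column 3: row 6 together with column 3 already contain {1, 2, 3, 4, 5, 6, 7} — every symbol — so nothing can go there. The grid has no valid completion.

No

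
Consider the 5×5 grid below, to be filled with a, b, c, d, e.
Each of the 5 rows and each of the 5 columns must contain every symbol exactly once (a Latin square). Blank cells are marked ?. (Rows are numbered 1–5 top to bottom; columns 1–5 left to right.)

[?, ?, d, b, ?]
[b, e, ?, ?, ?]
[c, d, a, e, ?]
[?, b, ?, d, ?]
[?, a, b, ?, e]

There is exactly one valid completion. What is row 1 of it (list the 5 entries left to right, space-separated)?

e c d b a

Row 1, column 2: row 1 has {b, d} and column 2 has {a, b, d, e}, leaving only c.
Row 1, column 5: row 1 has {b, c, d} and column 5 has {e}, leaving only a.
Row 1, column 1: row 1 has {a, b, c, d} and column 1 has {b, c}, leaving only e.
So row 1 reads: e c d b a.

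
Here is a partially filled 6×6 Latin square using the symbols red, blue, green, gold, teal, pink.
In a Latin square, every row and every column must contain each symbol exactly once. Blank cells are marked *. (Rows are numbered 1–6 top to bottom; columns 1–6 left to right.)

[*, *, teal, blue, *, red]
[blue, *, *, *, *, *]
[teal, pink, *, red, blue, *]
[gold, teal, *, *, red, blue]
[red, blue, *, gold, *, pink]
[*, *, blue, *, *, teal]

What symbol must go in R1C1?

pink

Row 5, column 3: row 5 has {red, blue, gold, pink} and column 3 has {blue, teal}, leaving only green.
Row 3, column 3: row 3 has {red, blue, teal, pink} and column 3 has {blue, green, teal}, leaving only gold.
Row 3, column 6: row 3 has {red, blue, gold, teal, pink} and column 6 has {red, blue, teal, pink}, leaving only green.
Row 2, column 6: row 2 has {blue} and column 6 has {red, blue, green, teal, pink}, leaving only gold.
Row 4, column 3: row 4 has {red, blue, gold, teal} and column 3 has {blue, green, gold, teal}, leaving only pink.
Row 2, column 3: row 2 has {blue, gold} and column 3 has {blue, green, gold, teal, pink}, leaving only red.
Row 2, column 2: row 2 has {red, blue, gold} and column 2 has {blue, teal, pink}, leaving only green.
Row 1, column 2: row 1 has {red, blue, teal} and column 2 has {blue, green, teal, pink}, leaving only gold.
Row 4, column 4: row 4 has {red, blue, gold, teal, pink} and column 4 has {red, blue, gold}, leaving only green.
Row 5, column 5: row 5 has {red, blue, green, gold, pink} and column 5 has {red, blue}, leaving only teal.
Row 2, column 5: row 2 has {red, blue, green, gold} and column 5 has {red, blue, teal}, leaving only pink.
Row 1, column 5: row 1 has {red, blue, gold, teal} and column 5 has {red, blue, teal, pink}, leaving only green.
Row 1 already has {red, blue, green, gold, teal} and column 1 already has {red, blue, gold, teal}, so row 1, column 1 must be pink.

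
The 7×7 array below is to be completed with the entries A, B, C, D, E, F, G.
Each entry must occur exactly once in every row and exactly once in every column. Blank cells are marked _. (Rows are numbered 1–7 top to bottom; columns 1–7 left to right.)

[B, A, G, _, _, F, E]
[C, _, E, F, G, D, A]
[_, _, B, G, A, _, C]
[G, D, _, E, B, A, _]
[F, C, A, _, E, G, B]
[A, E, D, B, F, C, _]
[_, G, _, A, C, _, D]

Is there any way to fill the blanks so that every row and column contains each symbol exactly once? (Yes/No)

Yes

No row or column among the givens repeats a symbol, and propagating forced cells runs into no contradiction.
One valid completion exists (for instance, B A G C D F E / C B E F G D A / D F B G A E C / G D C E B A F / F C A D E G B / A E D B F C G / E G F A C B D).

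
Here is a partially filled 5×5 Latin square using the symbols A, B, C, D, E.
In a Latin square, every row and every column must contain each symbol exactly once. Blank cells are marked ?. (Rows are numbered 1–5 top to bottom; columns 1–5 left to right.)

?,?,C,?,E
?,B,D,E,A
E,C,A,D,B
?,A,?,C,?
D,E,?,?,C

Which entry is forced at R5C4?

Row 1, column 2: row 1 has {C, E} and column 2 has {A, B, C, E}, leaving only D.
Row 2, column 1: row 2 has {A, B, D, E} and column 1 has {D, E}, leaving only C.
Row 4, column 1: row 4 has {A, C} and column 1 has {C, D, E}, leaving only B.
Row 1, column 1: row 1 has {C, D, E} and column 1 has {B, C, D, E}, leaving only A.
Row 1, column 4: row 1 has {A, C, D, E} and column 4 has {C, D, E}, leaving only B.
Row 5 already has {C, D, E} and column 4 already has {B, C, D, E}, so row 5, column 4 must be A.

A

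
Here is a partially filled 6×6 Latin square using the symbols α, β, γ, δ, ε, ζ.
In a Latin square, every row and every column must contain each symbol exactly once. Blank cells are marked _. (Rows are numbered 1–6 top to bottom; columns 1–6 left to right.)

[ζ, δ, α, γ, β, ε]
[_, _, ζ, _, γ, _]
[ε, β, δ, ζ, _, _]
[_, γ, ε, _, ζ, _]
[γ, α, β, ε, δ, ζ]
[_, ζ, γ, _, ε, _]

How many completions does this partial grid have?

12

Row 2, column 1: eliminating its row and column leaves {α, β, δ}.
Row 2, column 2: eliminating its row and column leaves {ε}.
Row 2, column 4: eliminating its row and column leaves {α, β, δ}.
Row 2, column 6: eliminating its row and column leaves {α, β, δ}.
Row 3, column 5: eliminating its row and column leaves {α}.
Row 3, column 6: eliminating its row and column leaves {α, γ}.
Row 4, column 1: eliminating its row and column leaves {α, β, δ}.
Row 4, column 4: eliminating its row and column leaves {α, β, δ}.
Row 4, column 6: eliminating its row and column leaves {α, β, δ}.
Row 6, column 1: eliminating its row and column leaves {α, β, δ}.
Row 6, column 4: eliminating its row and column leaves {α, β, δ}.
Row 6, column 6: eliminating its row and column leaves {α, β, δ}.
Enumerating the assignments across these blanks that avoid any row or column repeat gives 12 completions.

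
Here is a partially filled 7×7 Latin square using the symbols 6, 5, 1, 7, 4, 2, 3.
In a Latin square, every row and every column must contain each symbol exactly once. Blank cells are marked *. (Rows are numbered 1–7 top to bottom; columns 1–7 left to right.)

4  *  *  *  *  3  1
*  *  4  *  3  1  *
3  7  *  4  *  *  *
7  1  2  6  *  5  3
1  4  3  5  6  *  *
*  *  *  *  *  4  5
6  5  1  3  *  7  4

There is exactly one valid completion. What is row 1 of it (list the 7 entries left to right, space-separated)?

4 6 7 2 5 3 1

Row 4, column 5: row 4 has {6, 5, 1, 7, 2, 3} and column 5 has {6, 3}, leaving only 4.
Row 5, column 6: row 5 has {6, 5, 1, 4, 3} and column 6 has {5, 1, 7, 4, 3}, leaving only 2.
Row 3, column 6: row 3 has {7, 4, 3} and column 6 has {5, 1, 7, 4, 2, 3}, leaving only 6.
Row 3, column 3: row 3 has {6, 7, 4, 3} and column 3 has {1, 4, 2, 3}, leaving only 5.
Row 3, column 7: row 3 has {6, 5, 7, 4, 3} and column 7 has {5, 1, 4, 3}, leaving only 2.
Row 3, column 5: row 3 has {6, 5, 7, 4, 2, 3} and column 5 has {6, 4, 3}, leaving only 1.
Row 5, column 7: row 5 has {6, 5, 1, 4, 2, 3} and column 7 has {5, 1, 4, 2, 3}, leaving only 7.
Row 2, column 7: row 2 has {1, 4, 3} and column 7 has {5, 1, 7, 4, 2, 3}, leaving only 6.
Row 2, column 2: row 2 has {6, 1, 4, 3} and column 2 has {5, 1, 7, 4}, leaving only 2.
Row 1, column 2: row 1 has {1, 4, 3} and column 2 has {5, 1, 7, 4, 2}, leaving only 6.
Row 1, column 3: row 1 has {6, 1, 4, 3} and column 3 has {5, 1, 4, 2, 3}, leaving only 7.
Row 1, column 4: row 1 has {6, 1, 7, 4, 3} and column 4 has {6, 5, 4, 3}, leaving only 2.
Row 1, column 5: row 1 has {6, 1, 7, 4, 2, 3} and column 5 has {6, 1, 4, 3}, leaving only 5.
So row 1 reads: 4 6 7 2 5 3 1.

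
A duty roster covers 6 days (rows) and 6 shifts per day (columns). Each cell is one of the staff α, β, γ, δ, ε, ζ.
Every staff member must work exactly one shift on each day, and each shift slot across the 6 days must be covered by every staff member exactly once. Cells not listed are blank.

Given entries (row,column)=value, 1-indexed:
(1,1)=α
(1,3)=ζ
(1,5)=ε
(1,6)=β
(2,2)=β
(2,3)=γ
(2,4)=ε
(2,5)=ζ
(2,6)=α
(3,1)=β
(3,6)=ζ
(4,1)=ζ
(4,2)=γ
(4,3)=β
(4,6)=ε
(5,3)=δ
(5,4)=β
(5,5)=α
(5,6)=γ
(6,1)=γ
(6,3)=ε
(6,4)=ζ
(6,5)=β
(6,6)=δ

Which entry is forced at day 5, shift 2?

ζ

Day 1, shift 2: day 1 has {α, β, ε, ζ} and shift 2 has {β, γ}, leaving only δ.
Day 1, shift 4: day 1 has {α, β, δ, ε, ζ} and shift 4 has {β, ε, ζ}, leaving only γ.
Day 2, shift 1: day 2 has {α, β, γ, ε, ζ} and shift 1 has {α, β, γ, ζ}, leaving only δ.
Day 3, shift 3: day 3 has {β, ζ} and shift 3 has {β, γ, δ, ε, ζ}, leaving only α.
Day 3, shift 2: day 3 has {α, β, ζ} and shift 2 has {β, γ, δ}, leaving only ε.
Day 5 already has {α, β, γ, δ} and shift 2 already has {β, γ, δ, ε}, so day 5, shift 2 must be ζ.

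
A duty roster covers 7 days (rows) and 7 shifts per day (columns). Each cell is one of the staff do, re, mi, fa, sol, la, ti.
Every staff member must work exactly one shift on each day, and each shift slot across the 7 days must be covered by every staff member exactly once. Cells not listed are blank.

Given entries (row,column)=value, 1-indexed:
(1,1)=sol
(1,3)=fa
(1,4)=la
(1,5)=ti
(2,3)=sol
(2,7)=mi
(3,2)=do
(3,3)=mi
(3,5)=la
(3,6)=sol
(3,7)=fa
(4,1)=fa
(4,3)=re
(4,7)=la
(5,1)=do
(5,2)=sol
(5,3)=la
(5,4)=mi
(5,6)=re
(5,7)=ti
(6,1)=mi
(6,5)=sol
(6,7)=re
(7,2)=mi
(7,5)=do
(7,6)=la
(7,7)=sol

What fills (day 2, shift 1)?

la

Day 1, shift 2: day 1 has {fa, sol, la, ti} and shift 2 has {do, mi, sol}, leaving only re.
Day 1, shift 7: day 1 has {re, fa, sol, la, ti} and shift 7 has {re, mi, fa, sol, la, ti}, leaving only do.
Day 1, shift 6: day 1 has {do, re, fa, sol, la, ti} and shift 6 has {re, sol, la}, leaving only mi.
Day 4, shift 2: day 4 has {re, fa, la} and shift 2 has {do, re, mi, sol}, leaving only ti.
Day 4, shift 5: day 4 has {re, fa, la, ti} and shift 5 has {do, sol, la, ti}, leaving only mi.
Day 4, shift 6: day 4 has {re, mi, fa, la, ti} and shift 6 has {re, mi, sol, la}, leaving only do.
Day 4, shift 4: day 4 has {do, re, mi, fa, la, ti} and shift 4 has {mi, la}, leaving only sol.
Day 5, shift 5: day 5 has {do, re, mi, sol, la, ti} and shift 5 has {do, mi, sol, la, ti}, leaving only fa.
Day 2, shift 5: day 2 has {mi, sol} and shift 5 has {do, mi, fa, sol, la, ti}, leaving only re.
Day 7, shift 3: day 7 has {do, mi, sol, la} and shift 3 has {re, mi, fa, sol, la}, leaving only ti.
Day 6, shift 3: day 6 has {re, mi, sol} and shift 3 has {re, mi, fa, sol, la, ti}, leaving only do.
Day 7, shift 1: day 7 has {do, mi, sol, la, ti} and shift 1 has {do, mi, fa, sol}, leaving only re.
Day 3, shift 1: day 3 has {do, mi, fa, sol, la} and shift 1 has {do, re, mi, fa, sol}, leaving only ti.
Day 2 already has {re, mi, sol} and shift 1 already has {do, re, mi, fa, sol, ti}, so day 2, shift 1 must be la.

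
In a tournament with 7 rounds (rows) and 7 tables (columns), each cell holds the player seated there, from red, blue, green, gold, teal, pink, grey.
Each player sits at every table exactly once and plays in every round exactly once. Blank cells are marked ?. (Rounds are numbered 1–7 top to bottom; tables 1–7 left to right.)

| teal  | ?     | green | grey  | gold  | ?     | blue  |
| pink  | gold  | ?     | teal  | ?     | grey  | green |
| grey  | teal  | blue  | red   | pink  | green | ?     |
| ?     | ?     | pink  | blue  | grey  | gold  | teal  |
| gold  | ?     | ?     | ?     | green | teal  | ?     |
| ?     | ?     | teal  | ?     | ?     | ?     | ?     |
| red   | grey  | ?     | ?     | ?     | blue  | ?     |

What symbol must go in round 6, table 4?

gold

Round 2, table 3: round 2 has {green, gold, teal, pink, grey} and table 3 has {blue, green, teal, pink}, leaving only red.
Round 2, table 5: round 2 has {red, green, gold, teal, pink, grey} and table 5 has {green, gold, pink, grey}, leaving only blue.
Round 3, table 7: round 3 has {red, blue, green, teal, pink, grey} and table 7 has {blue, green, teal}, leaving only gold.
Round 4, table 1: round 4 has {blue, gold, teal, pink, grey} and table 1 has {red, gold, teal, pink, grey}, leaving only green.
Round 4, table 2: round 4 has {blue, green, gold, teal, pink, grey} and table 2 has {gold, teal, grey}, leaving only red.
Round 1, table 2: round 1 has {blue, green, gold, teal, grey} and table 2 has {red, gold, teal, grey}, leaving only pink.
Round 1, table 6: round 1 has {blue, green, gold, teal, pink, grey} and table 6 has {blue, green, gold, teal, grey}, leaving only red.
Round 5, table 2: round 5 has {green, gold, teal} and table 2 has {red, gold, teal, pink, grey}, leaving only blue.
Round 5, table 3: round 5 has {blue, green, gold, teal} and table 3 has {red, blue, green, teal, pink}, leaving only grey.
Round 5, table 4: round 5 has {blue, green, gold, teal, grey} and table 4 has {red, blue, teal, grey}, leaving only pink.
Round 5, table 7: round 5 has {blue, green, gold, teal, pink, grey} and table 7 has {blue, green, gold, teal}, leaving only red.
Round 6, table 1: round 6 has {teal} and table 1 has {red, green, gold, teal, pink, grey}, leaving only blue.
Round 6, table 2: round 6 has {blue, teal} and table 2 has {red, blue, gold, teal, pink, grey}, leaving only green.
Round 6 already has {blue, green, teal} and table 4 already has {red, blue, teal, pink, grey}, so round 6, table 4 must be gold.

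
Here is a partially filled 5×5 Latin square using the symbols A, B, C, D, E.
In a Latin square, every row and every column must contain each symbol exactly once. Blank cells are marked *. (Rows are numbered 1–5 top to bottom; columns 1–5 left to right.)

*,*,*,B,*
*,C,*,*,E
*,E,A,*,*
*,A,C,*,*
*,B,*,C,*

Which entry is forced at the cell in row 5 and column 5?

Row 1, column 2: row 1 has {B} and column 2 has {A, B, C, E}, leaving only D.
Row 1, column 3: row 1 has {B, D} and column 3 has {A, C}, leaving only E.
Row 3, column 4: row 3 has {A, E} and column 4 has {B, C}, leaving only D.
Row 2, column 4: row 2 has {C, E} and column 4 has {B, C, D}, leaving only A.
Row 4, column 4: row 4 has {A, C} and column 4 has {A, B, C, D}, leaving only E.
Row 5, column 3: row 5 has {B, C} and column 3 has {A, C, E}, leaving only D.
Row 5 already has {B, C, D} and column 5 already has {E}, so row 5, column 5 must be A.

A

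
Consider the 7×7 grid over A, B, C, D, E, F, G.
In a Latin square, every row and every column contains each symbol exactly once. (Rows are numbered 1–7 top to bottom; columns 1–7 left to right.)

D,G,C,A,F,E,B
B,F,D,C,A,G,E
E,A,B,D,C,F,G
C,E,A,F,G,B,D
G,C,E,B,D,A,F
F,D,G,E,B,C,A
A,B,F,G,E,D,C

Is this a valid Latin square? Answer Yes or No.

Each row is a permutation of the 7 symbols, and so is each column.

Yes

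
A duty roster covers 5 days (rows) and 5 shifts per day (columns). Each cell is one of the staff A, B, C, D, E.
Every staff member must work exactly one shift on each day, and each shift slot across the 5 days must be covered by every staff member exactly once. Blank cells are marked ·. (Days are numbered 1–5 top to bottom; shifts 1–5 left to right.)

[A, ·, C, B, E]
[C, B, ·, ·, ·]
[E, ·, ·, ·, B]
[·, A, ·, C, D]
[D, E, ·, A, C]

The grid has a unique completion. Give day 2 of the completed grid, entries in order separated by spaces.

Day 2, shift 5: day 2 has {B, C} and shift 5 has {B, C, D, E}, leaving only A.
Day 1, shift 2: day 1 has {A, B, C, E} and shift 2 has {A, B, E}, leaving only D.
Day 3, shift 2: day 3 has {B, E} and shift 2 has {A, B, D, E}, leaving only C.
Day 3, shift 4: day 3 has {B, C, E} and shift 4 has {A, B, C}, leaving only D.
Day 2, shift 4: day 2 has {A, B, C} and shift 4 has {A, B, C, D}, leaving only E.
Day 2, shift 3: day 2 has {A, B, C, E} and shift 3 has {C}, leaving only D.
So day 2 reads: C B D E A.

C B D E A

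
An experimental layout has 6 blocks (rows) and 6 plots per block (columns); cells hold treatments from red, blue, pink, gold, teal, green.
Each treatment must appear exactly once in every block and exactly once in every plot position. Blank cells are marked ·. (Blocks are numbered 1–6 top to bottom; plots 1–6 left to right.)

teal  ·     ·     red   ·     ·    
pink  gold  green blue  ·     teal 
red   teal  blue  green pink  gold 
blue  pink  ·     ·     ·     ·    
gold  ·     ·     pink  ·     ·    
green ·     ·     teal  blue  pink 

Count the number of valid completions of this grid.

3

Block 1, plot 2: eliminating its block and plot leaves {blue, green}.
Block 1, plot 3: eliminating its block and plot leaves {pink, gold}.
Block 1, plot 5: eliminating its block and plot leaves {gold, green}.
Block 1, plot 6: eliminating its block and plot leaves {blue, green}.
Block 2, plot 5: eliminating its block and plot leaves {red}.
Block 4, plot 3: eliminating its block and plot leaves {red, gold, teal}.
Block 4, plot 4: eliminating its block and plot leaves {gold}.
Block 4, plot 5: eliminating its block and plot leaves {red, gold, teal, green}.
Block 4, plot 6: eliminating its block and plot leaves {red, green}.
Block 5, plot 2: eliminating its block and plot leaves {red, blue, green}.
Block 5, plot 3: eliminating its block and plot leaves {red, teal}.
Block 5, plot 5: eliminating its block and plot leaves {red, teal, green}.
Block 5, plot 6: eliminating its block and plot leaves {red, blue, green}.
Block 6, plot 2: eliminating its block and plot leaves {red}.
Block 6, plot 3: eliminating its block and plot leaves {red, gold}.
Enumerating the assignments across these blanks that avoid any block or plot repeat gives 3 completions.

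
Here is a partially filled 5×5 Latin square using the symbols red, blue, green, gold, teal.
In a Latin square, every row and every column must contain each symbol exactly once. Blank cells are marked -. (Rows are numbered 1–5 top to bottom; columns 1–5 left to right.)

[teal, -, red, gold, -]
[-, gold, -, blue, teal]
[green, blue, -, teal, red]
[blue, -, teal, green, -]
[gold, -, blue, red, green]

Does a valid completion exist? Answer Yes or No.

No row or column among the givens repeats a symbol, and propagating forced cells runs into no contradiction.
One valid completion exists (for instance, teal green red gold blue / red gold green blue teal / green blue gold teal red / blue red teal green gold / gold teal blue red green).

Yes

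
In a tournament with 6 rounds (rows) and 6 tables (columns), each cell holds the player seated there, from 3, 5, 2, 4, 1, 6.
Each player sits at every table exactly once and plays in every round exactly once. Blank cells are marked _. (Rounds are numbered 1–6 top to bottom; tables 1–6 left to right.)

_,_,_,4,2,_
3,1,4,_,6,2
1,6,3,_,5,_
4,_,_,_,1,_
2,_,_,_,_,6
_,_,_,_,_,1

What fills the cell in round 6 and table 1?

5

Round 2, table 4: round 2 has {3, 2, 4, 1, 6} and table 4 has {4}, leaving only 5.
Round 3, table 4: round 3 has {3, 5, 1, 6} and table 4 has {5, 4}, leaving only 2.
Round 3, table 6: round 3 has {3, 5, 2, 1, 6} and table 6 has {2, 1, 6}, leaving only 4.
Round 6, table 1 is narrowed to {5, 6}.
If it were 6, then round 1, table 6 would be left with no valid symbol.
So round 6, table 1 must be 5.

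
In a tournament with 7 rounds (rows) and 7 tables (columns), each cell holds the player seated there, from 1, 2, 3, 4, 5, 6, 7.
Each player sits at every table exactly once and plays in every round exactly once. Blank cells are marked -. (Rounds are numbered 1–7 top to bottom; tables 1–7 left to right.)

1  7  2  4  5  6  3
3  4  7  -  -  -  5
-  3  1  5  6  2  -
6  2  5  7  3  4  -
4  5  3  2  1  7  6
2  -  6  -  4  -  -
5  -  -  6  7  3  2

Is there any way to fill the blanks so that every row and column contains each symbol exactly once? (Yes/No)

Round 2, table 4: round 2 has {3, 4, 5, 7} and table 4 has {2, 4, 5, 6, 7}, so it must be 1.
Now round 2, table 6: round 2 together with table 6 already contain {1, 2, 3, 4, 5, 6, 7} — every symbol — so nothing can go there. The grid has no valid completion.

No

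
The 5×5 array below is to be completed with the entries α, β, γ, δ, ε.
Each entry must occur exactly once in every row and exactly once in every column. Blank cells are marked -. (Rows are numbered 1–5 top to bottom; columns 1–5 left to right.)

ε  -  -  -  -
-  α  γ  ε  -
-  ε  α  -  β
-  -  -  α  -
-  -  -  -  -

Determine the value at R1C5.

α

Row 2, column 5: row 2 has {α, γ, ε} and column 5 has {β}, leaving only δ.
Row 2, column 1: row 2 has {α, γ, δ, ε} and column 1 has {ε}, leaving only β.
Row 1, column 5 is narrowed to {α, γ}.
If it were γ, propagating the remaining blanks reaches a contradiction.
So row 1, column 5 must be α.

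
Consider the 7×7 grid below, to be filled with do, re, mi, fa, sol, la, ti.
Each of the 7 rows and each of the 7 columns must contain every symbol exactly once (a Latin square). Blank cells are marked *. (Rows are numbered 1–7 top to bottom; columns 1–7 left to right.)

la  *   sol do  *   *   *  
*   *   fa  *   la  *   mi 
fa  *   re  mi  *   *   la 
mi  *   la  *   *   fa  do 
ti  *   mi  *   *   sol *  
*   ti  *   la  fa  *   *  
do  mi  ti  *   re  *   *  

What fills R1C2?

fa

Row 5, column 5: row 5 has {mi, sol, ti} and column 5 has {re, fa, la}, leaving only do.
Row 6, column 3: row 6 has {fa, la, ti} and column 3 has {re, mi, fa, sol, la, ti}, leaving only do.
Row 7, column 6: row 7 has {do, re, mi, ti} and column 6 has {fa, sol}, leaving only la.
Row 1, column 2 is narrowed to {re, fa}.
If it were re, then row 3, column 2 would be left with no valid symbol.
So row 1, column 2 must be fa.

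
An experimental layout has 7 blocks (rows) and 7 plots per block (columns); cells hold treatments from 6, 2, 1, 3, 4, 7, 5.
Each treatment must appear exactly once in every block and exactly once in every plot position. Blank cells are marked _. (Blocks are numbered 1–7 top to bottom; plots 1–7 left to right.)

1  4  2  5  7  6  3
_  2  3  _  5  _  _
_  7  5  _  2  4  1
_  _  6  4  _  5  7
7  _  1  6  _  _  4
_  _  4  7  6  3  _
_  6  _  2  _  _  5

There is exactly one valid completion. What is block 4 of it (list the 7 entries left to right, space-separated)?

2 3 6 4 1 5 7

Block 2, plot 4: block 2 has {2, 3, 5} and plot 4 has {6, 2, 4, 7, 5}, leaving only 1.
Block 2, plot 6: block 2 has {2, 1, 3, 5} and plot 6 has {6, 3, 4, 5}, leaving only 7.
Block 2, plot 7: block 2 has {2, 1, 3, 7, 5} and plot 7 has {1, 3, 4, 7, 5}, leaving only 6.
Block 2, plot 1: block 2 has {6, 2, 1, 3, 7, 5} and plot 1 has {1, 7}, leaving only 4.
Block 3, plot 4: block 3 has {2, 1, 4, 7, 5} and plot 4 has {6, 2, 1, 4, 7, 5}, leaving only 3.
Block 3, plot 1: block 3 has {2, 1, 3, 4, 7, 5} and plot 1 has {1, 4, 7}, leaving only 6.
Block 5, plot 5: block 5 has {6, 1, 4, 7} and plot 5 has {6, 2, 7, 5}, leaving only 3.
Block 4, plot 5: block 4 has {6, 4, 7, 5} and plot 5 has {6, 2, 3, 7, 5}, leaving only 1.
Block 4, plot 2: block 4 has {6, 1, 4, 7, 5} and plot 2 has {6, 2, 4, 7}, leaving only 3.
Block 4, plot 1: block 4 has {6, 1, 3, 4, 7, 5} and plot 1 has {6, 1, 4, 7}, leaving only 2.
So block 4 reads: 2 3 6 4 1 5 7.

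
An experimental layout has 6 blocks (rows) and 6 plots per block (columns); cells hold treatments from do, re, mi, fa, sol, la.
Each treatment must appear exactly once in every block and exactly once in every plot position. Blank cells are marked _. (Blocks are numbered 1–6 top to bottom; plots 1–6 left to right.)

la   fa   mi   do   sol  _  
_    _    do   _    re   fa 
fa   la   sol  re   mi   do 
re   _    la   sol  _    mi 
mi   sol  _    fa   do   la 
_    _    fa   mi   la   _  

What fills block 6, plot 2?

Block 1, plot 6: block 1 has {do, mi, fa, sol, la} and plot 6 has {do, mi, fa, la}, leaving only re.
Block 2, plot 1: block 2 has {do, re, fa} and plot 1 has {re, mi, fa, la}, leaving only sol.
Block 2, plot 2: block 2 has {do, re, fa, sol} and plot 2 has {fa, sol, la}, leaving only mi.
Block 2, plot 4: block 2 has {do, re, mi, fa, sol} and plot 4 has {do, re, mi, fa, sol}, leaving only la.
Block 4, plot 2: block 4 has {re, mi, sol, la} and plot 2 has {mi, fa, sol, la}, leaving only do.
Block 6 already has {mi, fa, la} and plot 2 already has {do, mi, fa, sol, la}, so block 6, plot 2 must be re.

re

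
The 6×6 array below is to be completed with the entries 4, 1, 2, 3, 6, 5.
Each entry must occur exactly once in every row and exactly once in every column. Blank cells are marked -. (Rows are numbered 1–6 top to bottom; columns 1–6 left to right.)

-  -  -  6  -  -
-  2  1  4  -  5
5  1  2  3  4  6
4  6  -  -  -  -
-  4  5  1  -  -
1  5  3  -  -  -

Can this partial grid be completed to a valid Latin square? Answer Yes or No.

Row 4, column 3: row 4 together with column 3 already contain {4, 1, 2, 3, 6, 5} — every symbol — so nothing can go there. The grid has no valid completion.

No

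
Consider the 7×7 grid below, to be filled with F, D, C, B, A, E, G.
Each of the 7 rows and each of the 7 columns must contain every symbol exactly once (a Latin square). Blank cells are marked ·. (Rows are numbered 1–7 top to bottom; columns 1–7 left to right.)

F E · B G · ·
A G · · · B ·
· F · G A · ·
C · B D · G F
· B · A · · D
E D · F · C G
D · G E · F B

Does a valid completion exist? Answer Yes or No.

No

Row 2, column 4: row 2 has {B, A, G} and column 4 has {F, D, B, A, E, G}, so it must be C.
Row 2, column 7: row 2 has {C, B, A, G} and column 7 has {F, D, B, G}, so it must be E.
Row 3, column 1: row 3 has {F, A, G} and column 1 has {F, D, C, A, E}, so it must be B.
Row 3, column 7: row 3 has {F, B, A, G} and column 7 has {F, D, B, E, G}, so it must be C.
Row 1, column 7: row 1 has {F, B, E, G} and column 7 has {F, D, C, B, E, G}, so it must be A.
Row 1, column 6: row 1 has {F, B, A, E, G} and column 6 has {F, C, B, G}, so it must be D.
Row 1, column 3: row 1 has {F, D, B, A, E, G} and column 3 has {B, G}, so it must be C.
Row 3, column 6: row 3 has {F, C, B, A, G} and column 6 has {F, D, C, B, G}, so it must be E.
Now row 5, column 6: row 5 together with column 6 already contain {F, D, C, B, A, E, G} — every symbol — so nothing can go there. The grid has no valid completion.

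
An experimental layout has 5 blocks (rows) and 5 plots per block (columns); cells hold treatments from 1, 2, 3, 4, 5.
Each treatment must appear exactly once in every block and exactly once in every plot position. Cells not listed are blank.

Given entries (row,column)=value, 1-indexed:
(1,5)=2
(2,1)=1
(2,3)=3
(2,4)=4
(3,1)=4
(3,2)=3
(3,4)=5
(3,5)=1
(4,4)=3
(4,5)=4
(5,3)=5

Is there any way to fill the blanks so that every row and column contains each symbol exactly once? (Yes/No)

No

Block 1, plot 4: block 1 has {2} and plot 4 has {3, 4, 5}, so it must be 1.
Block 1, plot 3: block 1 has {1, 2} and plot 3 has {3, 5}, so it must be 4.
Block 1, plot 2: block 1 has {1, 2, 4} and plot 2 has {3}, so it must be 5.
Block 1, plot 1: block 1 has {1, 2, 4, 5} and plot 1 has {1, 4}, so it must be 3.
Block 2, plot 2: block 2 has {1, 3, 4} and plot 2 has {3, 5}, so it must be 2.
Block 2, plot 5: block 2 has {1, 2, 3, 4} and plot 5 has {1, 2, 4}, so it must be 5.
Block 3, plot 3: block 3 has {1, 3, 4, 5} and plot 3 has {3, 4, 5}, so it must be 2.
Block 4, plot 2: block 4 has {3, 4} and plot 2 has {2, 3, 5}, so it must be 1.
Now block 4, plot 3: block 4 together with plot 3 already contain {1, 2, 3, 4, 5} — every symbol — so nothing can go there. The grid has no valid completion.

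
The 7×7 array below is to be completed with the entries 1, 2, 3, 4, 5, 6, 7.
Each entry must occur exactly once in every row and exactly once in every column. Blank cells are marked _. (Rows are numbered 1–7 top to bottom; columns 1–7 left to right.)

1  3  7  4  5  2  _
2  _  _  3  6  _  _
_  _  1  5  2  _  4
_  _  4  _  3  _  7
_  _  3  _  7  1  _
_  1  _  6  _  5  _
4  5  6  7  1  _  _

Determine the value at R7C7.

2

Row 1, column 7: row 1 has {1, 2, 3, 4, 5, 7} and column 7 has {4, 7}, leaving only 6.
Row 2, column 3: row 2 has {2, 3, 6} and column 3 has {1, 3, 4, 6, 7}, leaving only 5.
Row 2, column 7: row 2 has {2, 3, 5, 6} and column 7 has {4, 6, 7}, leaving only 1.
Row 4, column 6: row 4 has {3, 4, 7} and column 6 has {1, 2, 5}, leaving only 6.
Row 4, column 1: row 4 has {3, 4, 6, 7} and column 1 has {1, 2, 4}, leaving only 5.
Row 4, column 2: row 4 has {3, 4, 5, 6, 7} and column 2 has {1, 3, 5}, leaving only 2.
Row 4, column 4: row 4 has {2, 3, 4, 5, 6, 7} and column 4 has {3, 4, 5, 6, 7}, leaving only 1.
Row 5, column 1: row 5 has {1, 3, 7} and column 1 has {1, 2, 4, 5}, leaving only 6.
Row 5, column 2: row 5 has {1, 3, 6, 7} and column 2 has {1, 2, 3, 5}, leaving only 4.
Row 2, column 2: row 2 has {1, 2, 3, 5, 6} and column 2 has {1, 2, 3, 4, 5}, leaving only 7.
Row 2, column 6: row 2 has {1, 2, 3, 5, 6, 7} and column 6 has {1, 2, 5, 6}, leaving only 4.
Row 3, column 2: row 3 has {1, 2, 4, 5} and column 2 has {1, 2, 3, 4, 5, 7}, leaving only 6.
Row 5, column 4: row 5 has {1, 3, 4, 6, 7} and column 4 has {1, 3, 4, 5, 6, 7}, leaving only 2.
Row 5, column 7: row 5 has {1, 2, 3, 4, 6, 7} and column 7 has {1, 4, 6, 7}, leaving only 5.
Row 6, column 3: row 6 has {1, 5, 6} and column 3 has {1, 3, 4, 5, 6, 7}, leaving only 2.
Row 6, column 5: row 6 has {1, 2, 5, 6} and column 5 has {1, 2, 3, 5, 6, 7}, leaving only 4.
Row 6, column 7: row 6 has {1, 2, 4, 5, 6} and column 7 has {1, 4, 5, 6, 7}, leaving only 3.
Row 7 already has {1, 4, 5, 6, 7} and column 7 already has {1, 3, 4, 5, 6, 7}, so row 7, column 7 must be 2.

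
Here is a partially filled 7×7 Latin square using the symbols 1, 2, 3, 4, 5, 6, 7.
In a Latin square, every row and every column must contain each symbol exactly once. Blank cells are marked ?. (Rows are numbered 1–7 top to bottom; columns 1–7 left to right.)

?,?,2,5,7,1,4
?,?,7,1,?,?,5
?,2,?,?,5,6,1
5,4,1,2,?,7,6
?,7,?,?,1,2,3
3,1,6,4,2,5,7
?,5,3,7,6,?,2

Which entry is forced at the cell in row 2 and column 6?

Row 1, column 1: row 1 has {1, 2, 4, 5, 7} and column 1 has {3, 5}, leaving only 6.
Row 1, column 2: row 1 has {1, 2, 4, 5, 6, 7} and column 2 has {1, 2, 4, 5, 7}, leaving only 3.
Row 2, column 2: row 2 has {1, 5, 7} and column 2 has {1, 2, 3, 4, 5, 7}, leaving only 6.
Row 3, column 3: row 3 has {1, 2, 5, 6} and column 3 has {1, 2, 3, 6, 7}, leaving only 4.
Row 3, column 1: row 3 has {1, 2, 4, 5, 6} and column 1 has {3, 5, 6}, leaving only 7.
Row 3, column 4: row 3 has {1, 2, 4, 5, 6, 7} and column 4 has {1, 2, 4, 5, 7}, leaving only 3.
Row 4, column 5: row 4 has {1, 2, 4, 5, 6, 7} and column 5 has {1, 2, 5, 6, 7}, leaving only 3.
Row 2, column 5: row 2 has {1, 5, 6, 7} and column 5 has {1, 2, 3, 5, 6, 7}, leaving only 4.
Row 2 already has {1, 4, 5, 6, 7} and column 6 already has {1, 2, 5, 6, 7}, so row 2, column 6 must be 3.

3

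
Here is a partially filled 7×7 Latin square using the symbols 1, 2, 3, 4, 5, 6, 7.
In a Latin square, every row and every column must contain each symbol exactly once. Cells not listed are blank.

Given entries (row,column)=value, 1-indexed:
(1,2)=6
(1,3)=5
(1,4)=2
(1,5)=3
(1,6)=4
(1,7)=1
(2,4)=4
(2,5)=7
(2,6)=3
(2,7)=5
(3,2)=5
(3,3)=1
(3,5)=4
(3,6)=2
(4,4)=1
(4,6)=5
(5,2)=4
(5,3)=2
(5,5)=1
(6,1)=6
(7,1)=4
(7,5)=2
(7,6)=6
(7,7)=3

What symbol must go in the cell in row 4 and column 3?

3

Row 1, column 1: row 1 has {1, 2, 3, 4, 5, 6} and column 1 has {4, 6}, leaving only 7.
Row 2, column 3: row 2 has {3, 4, 5, 7} and column 3 has {1, 2, 5}, leaving only 6.
Row 3, column 1: row 3 has {1, 2, 4, 5} and column 1 has {4, 6, 7}, leaving only 3.
Row 4, column 1: row 4 has {1, 5} and column 1 has {3, 4, 6, 7}, leaving only 2.
Row 2, column 1: row 2 has {3, 4, 5, 6, 7} and column 1 has {2, 3, 4, 6, 7}, leaving only 1.
Row 2, column 2: row 2 has {1, 3, 4, 5, 6, 7} and column 2 has {4, 5, 6}, leaving only 2.
Row 4, column 5: row 4 has {1, 2, 5} and column 5 has {1, 2, 3, 4, 7}, leaving only 6.
Row 5, column 1: row 5 has {1, 2, 4} and column 1 has {1, 2, 3, 4, 6, 7}, leaving only 5.
Row 5, column 6: row 5 has {1, 2, 4, 5} and column 6 has {2, 3, 4, 5, 6}, leaving only 7.
Row 5, column 7: row 5 has {1, 2, 4, 5, 7} and column 7 has {1, 3, 5}, leaving only 6.
Row 3, column 7: row 3 has {1, 2, 3, 4, 5} and column 7 has {1, 3, 5, 6}, leaving only 7.
Row 3, column 4: row 3 has {1, 2, 3, 4, 5, 7} and column 4 has {1, 2, 4}, leaving only 6.
Row 4, column 7: row 4 has {1, 2, 5, 6} and column 7 has {1, 3, 5, 6, 7}, leaving only 4.
Row 5, column 4: row 5 has {1, 2, 4, 5, 6, 7} and column 4 has {1, 2, 4, 6}, leaving only 3.
Row 6, column 5: row 6 has {6} and column 5 has {1, 2, 3, 4, 6, 7}, leaving only 5.
Row 6, column 4: row 6 has {5, 6} and column 4 has {1, 2, 3, 4, 6}, leaving only 7.
Row 6, column 6: row 6 has {5, 6, 7} and column 6 has {2, 3, 4, 5, 6, 7}, leaving only 1.
Row 6, column 2: row 6 has {1, 5, 6, 7} and column 2 has {2, 4, 5, 6}, leaving only 3.
Row 4, column 2: row 4 has {1, 2, 4, 5, 6} and column 2 has {2, 3, 4, 5, 6}, leaving only 7.
Row 4 already has {1, 2, 4, 5, 6, 7} and column 3 already has {1, 2, 5, 6}, so row 4, column 3 must be 3.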